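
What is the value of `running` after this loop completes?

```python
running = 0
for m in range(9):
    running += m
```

Sum of 0 to 8 = 36
`running` takes the values: 0 → 1 → 3 → 6 → 10 → 15 → 21 → 28 → 36

Answer: 36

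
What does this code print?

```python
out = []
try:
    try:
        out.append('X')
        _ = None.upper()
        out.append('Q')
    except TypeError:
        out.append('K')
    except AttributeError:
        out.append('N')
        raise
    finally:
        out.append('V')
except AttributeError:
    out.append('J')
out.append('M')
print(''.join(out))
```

Execution trace: 'X' (try body) → 'N' (except AttributeError) → 'V' (finally) → 'J' (outer except AttributeError) → 'M' (after the try/except). Output: XNVJM

Answer: XNVJM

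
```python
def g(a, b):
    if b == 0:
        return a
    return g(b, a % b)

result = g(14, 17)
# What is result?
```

g(14, 17) -> g(17, 14) -> g(14, 3) -> g(3, 2) -> g(2, 1) -> g(1, 0) -> 1

Answer: 1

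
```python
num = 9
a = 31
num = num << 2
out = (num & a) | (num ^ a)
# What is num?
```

Trace:
`num = 9` → num = 9
`a = 31` → a = 31
`num = num << 2` → num = 36
`out = (num & a) | (num ^ a)` → out = 63
So num = 36

Answer: 36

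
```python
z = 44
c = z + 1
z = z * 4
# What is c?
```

Trace:
`z = 44` → z = 44
`c = z + 1` → c = 45
`z = z * 4` → z = 176
So c = 45

Answer: 45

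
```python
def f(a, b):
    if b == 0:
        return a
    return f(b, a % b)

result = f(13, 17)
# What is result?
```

f(13, 17) -> f(17, 13) -> f(13, 4) -> f(4, 1) -> f(1, 0) -> 1

Answer: 1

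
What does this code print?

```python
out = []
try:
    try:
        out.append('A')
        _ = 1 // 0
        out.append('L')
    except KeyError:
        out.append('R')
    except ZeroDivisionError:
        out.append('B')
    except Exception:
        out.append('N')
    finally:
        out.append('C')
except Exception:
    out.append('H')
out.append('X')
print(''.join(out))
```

Execution trace: 'A' (inner try body) → 'B' (inner except ZeroDivisionError) → 'C' (inner finally) → 'X' (after the try/except). Output: ABCX

Answer: ABCX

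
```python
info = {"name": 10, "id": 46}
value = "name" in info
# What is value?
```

Trace:
`info = {"name": 10, "id": 46}` → info = {'name': 10, 'id': 46}
`value = "name" in info` → value = True
So value = True

Answer: True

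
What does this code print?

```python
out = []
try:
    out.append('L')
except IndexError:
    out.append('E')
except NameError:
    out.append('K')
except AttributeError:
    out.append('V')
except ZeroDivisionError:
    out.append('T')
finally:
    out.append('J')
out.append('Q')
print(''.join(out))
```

Execution trace: 'L' (try body, no exception) → 'J' (finally) → 'Q' (after the try/except). Output: LJQ

Answer: LJQ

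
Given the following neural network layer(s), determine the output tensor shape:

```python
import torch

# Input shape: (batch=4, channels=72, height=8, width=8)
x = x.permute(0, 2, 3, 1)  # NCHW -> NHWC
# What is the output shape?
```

Input: (4, 72, 8, 8) -> Output: (4, 8, 8, 72)

Answer: (4, 8, 8, 72)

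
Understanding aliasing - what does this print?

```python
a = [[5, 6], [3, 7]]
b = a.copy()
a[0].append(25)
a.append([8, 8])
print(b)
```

Key concept: shallow copy with nested lists.
Step by step:
`a = [[5, 6], [3, 7]]` → a = [[5, 6], [3, 7]]
`b = a.copy()` → b = [[5, 6], [3, 7]]
`a[0].append(25)` → a = [[5, 6, 25], [3, 7]]; b = [[5, 6, 25], [3, 7]]
`a.append([8, 8])` → a = [[5, 6, 25], [3, 7], [8, 8]]
`print(b)` → prints [[5, 6, 25], [3, 7]]

Answer: [[5, 6, 25], [3, 7]]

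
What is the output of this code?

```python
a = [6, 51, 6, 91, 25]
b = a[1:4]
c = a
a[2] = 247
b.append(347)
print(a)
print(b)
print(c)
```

Key concept: slice vs alias.
Step by step:
`a = [6, 51, 6, 91, 25]` → a = [6, 51, 6, 91, 25]
`b = a[1:4]` → b = [51, 6, 91]
`c = a` → c = [6, 51, 6, 91, 25] (same object as a)
`a[2] = 247` → a = [6, 51, 247, 91, 25] (same object as c); c = [6, 51, 247, 91, 25] (same object as a)
`b.append(347)` → b = [51, 6, 91, 347]
`print(a)` → prints [6, 51, 247, 91, 25]
`print(b)` → prints [51, 6, 91, 347]
`print(c)` → prints [6, 51, 247, 91, 25]

Answer:
[6, 51, 247, 91, 25]
[51, 6, 91, 347]
[6, 51, 247, 91, 25]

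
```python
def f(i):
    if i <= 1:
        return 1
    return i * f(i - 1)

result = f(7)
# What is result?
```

f(7) = 7 * 6 * 5 * 4 * 3 * 2 * 1 = 5040

Answer: 5040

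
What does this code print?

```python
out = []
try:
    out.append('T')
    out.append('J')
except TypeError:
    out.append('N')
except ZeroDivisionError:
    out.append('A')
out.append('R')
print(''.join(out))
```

Execution trace: 'T' (try body) → 'J' (try body, no exception) → 'R' (after the try/except). Output: TJR

Answer: TJR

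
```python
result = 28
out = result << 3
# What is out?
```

Trace:
`result = 28` → result = 28
`out = result << 3` → out = 224
So out = 224

Answer: 224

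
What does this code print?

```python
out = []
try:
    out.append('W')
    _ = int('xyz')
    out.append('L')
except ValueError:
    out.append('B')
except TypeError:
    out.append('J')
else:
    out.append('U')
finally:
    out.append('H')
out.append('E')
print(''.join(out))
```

Execution trace: 'W' (try body) → 'B' (except ValueError) → 'H' (finally) → 'E' (after the try/except). Output: WBHE

Answer: WBHE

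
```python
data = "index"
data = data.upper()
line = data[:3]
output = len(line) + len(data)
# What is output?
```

Trace:
`data = "index"` → data = 'index'
`data = data.upper()` → data = 'INDEX'
`line = data[:3]` → line = 'IND'
`output = len(line) + len(data)` → output = 8
So output = 8

Answer: 8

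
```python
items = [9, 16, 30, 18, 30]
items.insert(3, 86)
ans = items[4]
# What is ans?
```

Trace:
`items = [9, 16, 30, 18, 30]` → items = [9, 16, 30, 18, 30]
`items.insert(3, 86)` → items = [9, 16, 30, 86, 18, 30]
`ans = items[4]` → ans = 18
So ans = 18

Answer: 18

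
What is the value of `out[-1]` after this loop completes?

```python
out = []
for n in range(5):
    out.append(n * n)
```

Last element of squares 0 to 4
`out` takes the values: [] → [0] → [0, 1] → [0, 1, 4] → [0, 1, 4, 9] → [0, 1, 4, 9, 16]
So `out[-1]` = 16

Answer: 16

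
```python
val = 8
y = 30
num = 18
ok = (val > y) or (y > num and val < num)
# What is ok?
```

Trace:
`val = 8` → val = 8
`y = 30` → y = 30
`num = 18` → num = 18
`ok = (val > y) or (y > num and val < num)` → ok = True
So ok = True

Answer: True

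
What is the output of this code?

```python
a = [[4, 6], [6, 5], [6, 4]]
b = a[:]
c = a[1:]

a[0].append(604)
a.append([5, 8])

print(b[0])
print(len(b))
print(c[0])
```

Key concept: slice with nested mutation.
Step by step:
`a = [[4, 6], [6, 5], [6, 4]]` → a = [[4, 6], [6, 5], [6, 4]]
`b = a[:]` → b = [[4, 6], [6, 5], [6, 4]]
`c = a[1:]` → c = [[6, 5], [6, 4]]
`a[0].append(604)` → a = [[4, 6, 604], [6, 5], [6, 4]]; b = [[4, 6, 604], [6, 5], [6, 4]]
`a.append([5, 8])` → a = [[4, 6, 604], [6, 5], [6, 4], [5, 8]]
`print(b[0])` → prints [4, 6, 604]
`print(len(b))` → prints 3
`print(c[0])` → prints [6, 5]

Answer:
[4, 6, 604]
3
[6, 5]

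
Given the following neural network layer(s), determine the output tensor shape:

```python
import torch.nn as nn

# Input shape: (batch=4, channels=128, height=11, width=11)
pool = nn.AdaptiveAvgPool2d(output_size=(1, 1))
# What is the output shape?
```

Input: (4, 128, 11, 11) -> Output: (4, 128, 1, 1)

Answer: (4, 128, 1, 1)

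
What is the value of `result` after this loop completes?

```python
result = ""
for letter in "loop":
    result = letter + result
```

Reverse 'loop'
`result` takes the values: "" → "l" → "ol" → "ool" → "pool"

Answer: "pool"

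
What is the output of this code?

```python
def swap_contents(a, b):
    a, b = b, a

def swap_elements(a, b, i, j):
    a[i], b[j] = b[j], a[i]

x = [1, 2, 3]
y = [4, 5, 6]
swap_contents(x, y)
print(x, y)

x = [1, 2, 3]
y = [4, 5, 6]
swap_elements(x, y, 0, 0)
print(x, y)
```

Key concept: parameter rebinding vs mutation.
Step by step:
`x = [1, 2, 3]` → x = [1, 2, 3]
`y = [4, 5, 6]` → y = [4, 5, 6]
`swap_contents(x, y)` → no visible change to tracked variables
`print(x, y)` → prints [1, 2, 3] [4, 5, 6]
`x = [1, 2, 3]` → x = [1, 2, 3]
`y = [4, 5, 6]` → y = [4, 5, 6]
`swap_elements(x, y, 0, 0)` → x = [4, 2, 3]; y = [1, 5, 6]
`print(x, y)` → prints [4, 2, 3] [1, 5, 6]

Answer:
[1, 2, 3] [4, 5, 6]
[4, 2, 3] [1, 5, 6]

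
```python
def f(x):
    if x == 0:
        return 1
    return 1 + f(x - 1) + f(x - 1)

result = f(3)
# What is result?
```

f(x) = 1 + 2·f(x-1), f(0)=1. Closed form: (1+1)·2^3 - 1 = 15.

Answer: 15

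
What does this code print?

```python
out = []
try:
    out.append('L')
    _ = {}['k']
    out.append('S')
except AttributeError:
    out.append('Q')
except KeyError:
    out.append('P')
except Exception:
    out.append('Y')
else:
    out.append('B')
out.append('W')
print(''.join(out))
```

Execution trace: 'L' (try body) → 'P' (except KeyError) → 'W' (after the try/except). Output: LPW

Answer: LPW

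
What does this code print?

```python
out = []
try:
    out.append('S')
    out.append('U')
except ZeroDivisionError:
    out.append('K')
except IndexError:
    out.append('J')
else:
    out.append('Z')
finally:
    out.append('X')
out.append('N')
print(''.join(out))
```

Execution trace: 'S' (try body) → 'U' (try body, no exception) → 'Z' (else) → 'X' (finally) → 'N' (after the try/except). Output: SUZXN

Answer: SUZXN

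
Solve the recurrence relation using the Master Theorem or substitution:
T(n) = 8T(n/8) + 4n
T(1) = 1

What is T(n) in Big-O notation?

By Master Theorem: a=8, b=8, f(n)=4n. Since log_8(8) = 1 and f(n) = Θ(n^1), Case 2 applies. T(n) = O(n log n).

Answer: O(n log n)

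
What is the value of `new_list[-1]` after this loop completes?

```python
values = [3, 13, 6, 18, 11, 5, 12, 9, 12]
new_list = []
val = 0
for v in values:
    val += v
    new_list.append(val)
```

Cumulative sum ends at 89
`new_list` takes the values: [] → [3] → [3, 16] → [3, 16, 22] → [3, 16, 22, 40] → [3, 16, 22, 40, 51] → [3, 16, 22, 40, 51, 56] → [3, 16, 22, 40, 51, 56, 68] → [3, 16, 22, 40, 51, 56, 68, 77] → [3, 16, 22, 40, 51, 56, 68, 77, 89]
So `new_list[-1]` = 89

Answer: 89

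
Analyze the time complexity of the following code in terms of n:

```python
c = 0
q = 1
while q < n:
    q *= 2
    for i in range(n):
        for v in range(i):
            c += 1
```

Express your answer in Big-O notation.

Each loop level contributes: log n × n × n. Multiplying the contributions gives O(n^2 log n).

Answer: O(n^2 log n)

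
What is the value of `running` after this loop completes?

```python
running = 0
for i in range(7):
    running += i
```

Sum of 0 to 6 = 21
`running` takes the values: 0 → 1 → 3 → 6 → 10 → 15 → 21

Answer: 21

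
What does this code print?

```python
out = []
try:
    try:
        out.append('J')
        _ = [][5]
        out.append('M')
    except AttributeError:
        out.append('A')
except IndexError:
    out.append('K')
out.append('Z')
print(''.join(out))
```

Execution trace: 'J' (try body) → 'K' (outer except IndexError) → 'Z' (after the try/except). Output: JKZ

Answer: JKZ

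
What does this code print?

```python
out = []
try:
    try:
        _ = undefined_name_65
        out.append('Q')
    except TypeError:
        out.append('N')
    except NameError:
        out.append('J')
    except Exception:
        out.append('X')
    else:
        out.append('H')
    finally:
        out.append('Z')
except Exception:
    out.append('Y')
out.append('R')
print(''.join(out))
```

Execution trace: 'J' (inner except NameError) → 'Z' (inner finally) → 'R' (after the try/except). Output: JZR

Answer: JZR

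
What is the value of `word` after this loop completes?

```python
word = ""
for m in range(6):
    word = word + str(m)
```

Concatenate digits 0 to 5
`word` takes the values: "" → "0" → "01" → "012" → "0123" → "01234" → "012345"

Answer: "012345"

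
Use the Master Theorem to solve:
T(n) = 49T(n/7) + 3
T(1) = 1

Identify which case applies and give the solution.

a=49, b=7, f(n)=3. log_7(49) = 2. Since c=0 < 2, Case 1 applies: T(n) = Θ(n^log_b(a)) = O(n^2).

Answer: O(n^2) - Case 1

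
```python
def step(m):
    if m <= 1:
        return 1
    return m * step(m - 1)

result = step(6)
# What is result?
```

step(6) = 6 * 5 * 4 * 3 * 2 * 1 = 720

Answer: 720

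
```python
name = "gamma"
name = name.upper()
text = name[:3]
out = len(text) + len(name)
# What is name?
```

Trace:
`name = "gamma"` → name = 'gamma'
`name = name.upper()` → name = 'GAMMA'
`text = name[:3]` → text = 'GAM'
`out = len(text) + len(name)` → out = 8
So name = 'GAMMA'

Answer: 'GAMMA'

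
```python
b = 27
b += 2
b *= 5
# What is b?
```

Trace:
`b = 27` → b = 27
`b += 2` → b = 29
`b *= 5` → b = 145
So b = 145

Answer: 145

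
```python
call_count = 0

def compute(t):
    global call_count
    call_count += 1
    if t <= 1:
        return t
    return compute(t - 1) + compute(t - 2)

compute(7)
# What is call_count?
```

Calls(t) = 1 + Calls(t-1) + Calls(t-2); Calls(0)=Calls(1)=1. For t=7 this gives 41.

Answer: 41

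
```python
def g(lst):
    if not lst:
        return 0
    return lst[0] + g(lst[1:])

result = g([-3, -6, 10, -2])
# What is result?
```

(-3) + (-6) + 10 + (-2) + 0 = -1

Answer: -1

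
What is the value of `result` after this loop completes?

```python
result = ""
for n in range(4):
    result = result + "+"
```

Repeat '+' 4 times
`result` takes the values: "" → "+" → "++" → "+++" → "++++"

Answer: "++++"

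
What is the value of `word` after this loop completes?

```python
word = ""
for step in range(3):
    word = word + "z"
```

Repeat 'z' 3 times
`word` takes the values: "" → "z" → "zz" → "zzz"

Answer: "zzz"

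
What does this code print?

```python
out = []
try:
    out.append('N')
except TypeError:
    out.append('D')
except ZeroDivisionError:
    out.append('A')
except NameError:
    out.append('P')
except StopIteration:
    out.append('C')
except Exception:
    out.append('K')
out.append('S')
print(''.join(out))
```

Execution trace: 'N' (try body, no exception) → 'S' (after the try/except). Output: NS

Answer: NS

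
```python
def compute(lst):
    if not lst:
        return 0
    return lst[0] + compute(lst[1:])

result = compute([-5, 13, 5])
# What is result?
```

(-5) + 13 + 5 + 0 = 13

Answer: 13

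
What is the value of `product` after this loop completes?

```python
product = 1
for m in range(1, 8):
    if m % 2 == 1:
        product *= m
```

Product of odd numbers 1 to 7
`product` takes the values: 1 → 3 → 15 → 105

Answer: 105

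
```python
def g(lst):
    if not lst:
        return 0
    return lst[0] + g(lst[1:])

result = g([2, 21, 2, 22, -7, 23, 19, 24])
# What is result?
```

2 + 21 + 2 + 22 + (-7) + 23 + 19 + 24 + 0 = 106

Answer: 106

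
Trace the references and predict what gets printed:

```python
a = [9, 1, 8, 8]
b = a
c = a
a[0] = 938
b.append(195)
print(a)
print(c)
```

Key concept: multiple aliases.
Step by step:
`a = [9, 1, 8, 8]` → a = [9, 1, 8, 8]
`b = a` → b = [9, 1, 8, 8] (same object as a)
`c = a` → c = [9, 1, 8, 8] (same object as a, b)
`a[0] = 938` → a = [938, 1, 8, 8] (same object as b, c); b = [938, 1, 8, 8] (same object as a, c); c = [938, 1, 8, 8] (same object as a, b)
`b.append(195)` → a = [938, 1, 8, 8, 195] (same object as b, c); b = [938, 1, 8, 8, 195] (same object as a, c); c = [938, 1, 8, 8, 195] (same object as a, b)
`print(a)` → prints [938, 1, 8, 8, 195]
`print(c)` → prints [938, 1, 8, 8, 195]

Answer:
[938, 1, 8, 8, 195]
[938, 1, 8, 8, 195]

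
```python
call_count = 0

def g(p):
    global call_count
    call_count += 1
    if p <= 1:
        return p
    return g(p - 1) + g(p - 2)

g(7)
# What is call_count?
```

Calls(p) = 1 + Calls(p-1) + Calls(p-2); Calls(0)=Calls(1)=1. For p=7 this gives 41.

Answer: 41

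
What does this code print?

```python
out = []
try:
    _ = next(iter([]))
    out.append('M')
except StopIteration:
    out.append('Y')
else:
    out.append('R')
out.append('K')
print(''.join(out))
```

Execution trace: 'Y' (except StopIteration) → 'K' (after the try/except). Output: YK

Answer: YK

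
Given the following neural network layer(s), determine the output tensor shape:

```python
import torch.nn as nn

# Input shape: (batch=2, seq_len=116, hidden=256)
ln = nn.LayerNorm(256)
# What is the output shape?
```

Input: (2, 116, 256) -> Output: (2, 116, 256)

Answer: (2, 116, 256)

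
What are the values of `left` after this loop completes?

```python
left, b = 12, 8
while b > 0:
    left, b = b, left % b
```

GCD of 12 and 8
`left` takes the values: 12 → 8 → 4

Answer: 4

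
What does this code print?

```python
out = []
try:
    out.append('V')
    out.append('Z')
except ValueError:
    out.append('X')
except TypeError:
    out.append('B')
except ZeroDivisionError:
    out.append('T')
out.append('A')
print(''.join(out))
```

Execution trace: 'V' (try body) → 'Z' (try body, no exception) → 'A' (after the try/except). Output: VZA

Answer: VZA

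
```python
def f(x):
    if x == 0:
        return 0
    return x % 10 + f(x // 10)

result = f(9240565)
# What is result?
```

Sum of digits of 9240565: 5 + 6 + 5 + 0 + 4 + 2 + 9 = 31

Answer: 31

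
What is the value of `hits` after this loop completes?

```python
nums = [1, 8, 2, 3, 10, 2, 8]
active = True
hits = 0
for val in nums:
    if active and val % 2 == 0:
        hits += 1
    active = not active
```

Count even values at even positions
`hits` takes the values: 0 → 1 → 2 → 3

Answer: 3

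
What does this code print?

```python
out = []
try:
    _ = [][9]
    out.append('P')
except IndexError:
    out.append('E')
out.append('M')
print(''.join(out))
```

Execution trace: 'E' (except IndexError) → 'M' (after the try/except). Output: EM

Answer: EM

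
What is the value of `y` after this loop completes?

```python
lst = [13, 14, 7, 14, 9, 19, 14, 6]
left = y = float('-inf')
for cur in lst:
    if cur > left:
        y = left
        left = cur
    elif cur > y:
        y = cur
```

Second largest (with repeats) in [13, 14, 7, 14, 9, 19, 14, 6]
`y` takes the values: -inf → 13 → 14

Answer: 14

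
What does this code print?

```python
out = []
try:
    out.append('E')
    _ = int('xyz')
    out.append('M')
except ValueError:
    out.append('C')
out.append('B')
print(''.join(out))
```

Execution trace: 'E' (try body) → 'C' (except ValueError) → 'B' (after the try/except). Output: ECB

Answer: ECB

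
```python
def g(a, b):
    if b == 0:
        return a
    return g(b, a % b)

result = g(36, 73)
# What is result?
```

g(36, 73) -> g(73, 36) -> g(36, 1) -> g(1, 0) -> 1

Answer: 1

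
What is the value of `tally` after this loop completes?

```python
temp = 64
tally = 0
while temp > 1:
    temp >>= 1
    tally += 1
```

Count right shifts until 1
`tally` takes the values: 0 → 1 → 2 → 3 → 4 → 5 → 6

Answer: 6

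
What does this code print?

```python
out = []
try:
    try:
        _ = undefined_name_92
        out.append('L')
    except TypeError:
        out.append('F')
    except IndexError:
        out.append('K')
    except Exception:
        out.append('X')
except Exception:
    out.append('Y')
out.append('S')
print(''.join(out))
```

Execution trace: 'X' (inner except Exception) → 'S' (after the try/except). Output: XS

Answer: XS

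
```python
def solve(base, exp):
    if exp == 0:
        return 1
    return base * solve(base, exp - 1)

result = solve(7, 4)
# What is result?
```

solve(7, 4) = 7 * 7 * 7 * 7 = 2401

Answer: 2401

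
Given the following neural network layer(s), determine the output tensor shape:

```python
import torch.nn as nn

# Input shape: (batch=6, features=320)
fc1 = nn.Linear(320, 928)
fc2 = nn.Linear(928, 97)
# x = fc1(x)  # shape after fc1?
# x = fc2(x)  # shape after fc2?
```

Input: (6, 320) -> after fc1: (6, 928) -> Output: (6, 97)

Answer: (6, 97)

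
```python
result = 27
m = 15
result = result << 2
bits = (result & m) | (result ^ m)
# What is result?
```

Trace:
`result = 27` → result = 27
`m = 15` → m = 15
`result = result << 2` → result = 108
`bits = (result & m) | (result ^ m)` → bits = 111
So result = 108

Answer: 108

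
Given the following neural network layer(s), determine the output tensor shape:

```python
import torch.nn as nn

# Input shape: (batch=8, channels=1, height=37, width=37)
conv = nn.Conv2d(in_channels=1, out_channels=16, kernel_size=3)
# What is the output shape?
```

Input: (8, 1, 37, 37) -> Output: (8, 16, 35, 35)

Answer: (8, 16, 35, 35)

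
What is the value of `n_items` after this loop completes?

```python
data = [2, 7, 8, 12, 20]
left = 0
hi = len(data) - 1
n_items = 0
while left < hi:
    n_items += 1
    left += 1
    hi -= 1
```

Iterations until pointers meet (list length 5)
`n_items` takes the values: 0 → 1 → 2

Answer: 2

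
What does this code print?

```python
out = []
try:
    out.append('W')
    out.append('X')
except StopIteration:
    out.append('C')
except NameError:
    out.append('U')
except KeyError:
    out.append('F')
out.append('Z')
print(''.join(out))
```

Execution trace: 'W' (try body) → 'X' (try body, no exception) → 'Z' (after the try/except). Output: WXZ

Answer: WXZ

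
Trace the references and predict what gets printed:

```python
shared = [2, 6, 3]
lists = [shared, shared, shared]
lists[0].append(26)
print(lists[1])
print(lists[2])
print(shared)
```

Key concept: list of same reference.
Step by step:
`shared = [2, 6, 3]` → shared = [2, 6, 3]
`lists = [shared, shared, shared]` → lists = [[2, 6, 3], [2, 6, 3], [2, 6, 3]]
`lists[0].append(26)` → shared = [2, 6, 3, 26]; lists = [[2, 6, 3, 26], [2, 6, 3, 26], [2, 6, 3, 26]]
`print(lists[1])` → prints [2, 6, 3, 26]
`print(lists[2])` → prints [2, 6, 3, 26]
`print(shared)` → prints [2, 6, 3, 26]

Answer:
[2, 6, 3, 26]
[2, 6, 3, 26]
[2, 6, 3, 26]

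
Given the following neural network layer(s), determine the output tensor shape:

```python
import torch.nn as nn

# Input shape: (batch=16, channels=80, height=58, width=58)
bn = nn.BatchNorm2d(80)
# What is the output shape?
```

Input: (16, 80, 58, 58) -> Output: (16, 80, 58, 58)

Answer: (16, 80, 58, 58)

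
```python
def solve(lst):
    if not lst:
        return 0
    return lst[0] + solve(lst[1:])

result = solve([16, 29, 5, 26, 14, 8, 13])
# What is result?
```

16 + 29 + 5 + 26 + 14 + 8 + 13 + 0 = 111

Answer: 111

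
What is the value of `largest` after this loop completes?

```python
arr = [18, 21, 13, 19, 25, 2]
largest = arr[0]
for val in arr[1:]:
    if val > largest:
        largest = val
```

Maximum of [18, 21, 13, 19, 25, 2]
`largest` takes the values: 18 → 21 → 25

Answer: 25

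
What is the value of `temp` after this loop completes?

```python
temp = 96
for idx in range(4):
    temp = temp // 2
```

Halve 4 times: 96 // 2^4 = 6
`temp` takes the values: 96 → 48 → 24 → 12 → 6

Answer: 6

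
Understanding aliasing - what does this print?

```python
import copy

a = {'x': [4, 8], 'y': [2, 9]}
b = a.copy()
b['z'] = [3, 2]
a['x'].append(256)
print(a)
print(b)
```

Key concept: shallow copy of dict with mutable values.
Step by step:
`a = {'x': [4, 8], 'y': [2, 9]}` → a = {'x': [4, 8], 'y': [2, 9]}
`b = a.copy()` → b = {'x': [4, 8], 'y': [2, 9]}
`b['z'] = [3, 2]` → b = {'x': [4, 8], 'y': [2, 9], 'z': [3, 2]}
`a['x'].append(256)` → a = {'x': [4, 8, 256], 'y': [2, 9]}; b = {'x': [4, 8, 256], 'y': [2, 9], 'z': [3, 2]}
`print(a)` → prints {'x': [4, 8, 256], 'y': [2, 9]}
`print(b)` → prints {'x': [4, 8, 256], 'y': [2, 9], 'z': [3, 2]}

Answer:
{'x': [4, 8, 256], 'y': [2, 9]}
{'x': [4, 8, 256], 'y': [2, 9], 'z': [3, 2]}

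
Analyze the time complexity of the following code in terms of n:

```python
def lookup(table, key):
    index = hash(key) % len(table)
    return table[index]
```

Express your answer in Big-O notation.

This is Hash table lookup (average case). Time complexity: O(1).

Answer: O(1)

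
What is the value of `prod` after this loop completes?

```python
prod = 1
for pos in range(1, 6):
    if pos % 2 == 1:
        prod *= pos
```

Product of odd numbers 1 to 5
`prod` takes the values: 1 → 3 → 15

Answer: 15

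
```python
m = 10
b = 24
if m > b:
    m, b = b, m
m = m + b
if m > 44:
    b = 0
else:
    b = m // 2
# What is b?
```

Trace:
`m = 10` → m = 10
`b = 24` → b = 24
`if m > b: ...` → m > b is False → no variable changes
`m = m + b` → m = 34
`if m > 44: ...` → m > 44 is False, take else branch → b = 17
So b = 17

Answer: 17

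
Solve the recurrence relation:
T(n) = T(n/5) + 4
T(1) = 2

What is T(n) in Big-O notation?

Each step divides n by 5 and adds 4. After log_5(n) steps we reach T(1)=2. So T(n) = 4·log_5(n) + 2 = O(log n).

Answer: O(log n)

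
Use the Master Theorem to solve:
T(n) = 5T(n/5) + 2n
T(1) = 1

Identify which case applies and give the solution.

a=5, b=5, f(n)=2n. log_5(5) = 1. Since c=1 = 1, Case 2 applies: T(n) = Θ(n^log_b(a) · log n) = O(n log n).

Answer: O(n log n) - Case 2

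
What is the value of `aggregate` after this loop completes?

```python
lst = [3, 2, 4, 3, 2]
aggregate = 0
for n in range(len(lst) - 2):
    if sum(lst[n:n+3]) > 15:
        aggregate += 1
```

Count windows with sum > 15
`aggregate` takes the values: 0

Answer: 0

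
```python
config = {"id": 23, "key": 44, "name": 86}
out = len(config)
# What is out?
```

Trace:
`config = {"id": 23, "key": 44, "name": 86}` → config = {'id': 23, 'key': 44, 'name': 86}
`out = len(config)` → out = 3
So out = 3

Answer: 3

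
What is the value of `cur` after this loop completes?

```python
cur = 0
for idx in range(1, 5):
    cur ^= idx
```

XOR of 1 to 4
`cur` takes the values: 0 → 1 → 3 → 0 → 4

Answer: 4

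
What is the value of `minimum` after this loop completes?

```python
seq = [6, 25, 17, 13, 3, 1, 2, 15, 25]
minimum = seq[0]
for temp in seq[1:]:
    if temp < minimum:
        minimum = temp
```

Minimum of [6, 25, 17, 13, 3, 1, 2, 15, 25]
`minimum` takes the values: 6 → 3 → 1

Answer: 1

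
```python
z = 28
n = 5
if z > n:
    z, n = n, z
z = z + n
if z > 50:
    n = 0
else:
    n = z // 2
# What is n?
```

Trace:
`z = 28` → z = 28
`n = 5` → n = 5
`if z > n: ...` → z > n is True → z = 5; n = 28
`z = z + n` → z = 33
`if z > 50: ...` → z > 50 is False, take else branch → n = 16
So n = 16

Answer: 16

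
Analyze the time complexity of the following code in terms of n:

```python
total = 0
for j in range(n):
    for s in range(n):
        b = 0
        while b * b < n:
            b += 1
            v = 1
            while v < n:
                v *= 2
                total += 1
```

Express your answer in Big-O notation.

Each loop level contributes: n × n × √n × log n. Multiplying the contributions gives O(n^2√n log n).

Answer: O(n^2√n log n)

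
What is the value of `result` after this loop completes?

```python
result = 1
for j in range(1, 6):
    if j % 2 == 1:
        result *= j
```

Product of odd numbers 1 to 5
`result` takes the values: 1 → 3 → 15

Answer: 15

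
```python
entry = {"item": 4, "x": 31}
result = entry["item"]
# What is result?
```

Trace:
`entry = {"item": 4, "x": 31}` → entry = {'item': 4, 'x': 31}
`result = entry["item"]` → result = 4
So result = 4

Answer: 4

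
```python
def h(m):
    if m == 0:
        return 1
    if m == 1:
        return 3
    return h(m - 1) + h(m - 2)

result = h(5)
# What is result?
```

Build up from base cases: h(0)=1, h(1)=3, h(2)=4, h(3)=7, h(4)=11, h(5)=18

Answer: 18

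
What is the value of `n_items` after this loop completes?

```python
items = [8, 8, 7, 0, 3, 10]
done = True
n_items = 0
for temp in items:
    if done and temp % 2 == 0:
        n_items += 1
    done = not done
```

Count even values at even positions
`n_items` takes the values: 0 → 1

Answer: 1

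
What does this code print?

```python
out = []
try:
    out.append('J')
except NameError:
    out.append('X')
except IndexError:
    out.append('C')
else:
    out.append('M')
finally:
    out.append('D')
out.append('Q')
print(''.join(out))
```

Execution trace: 'J' (try body, no exception) → 'M' (else) → 'D' (finally) → 'Q' (after the try/except). Output: JMDQ

Answer: JMDQ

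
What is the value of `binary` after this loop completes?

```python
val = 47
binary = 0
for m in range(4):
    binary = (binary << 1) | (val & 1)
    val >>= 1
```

Reverse lowest 4 bits of 47
`binary` takes the values: 0 → 1 → 3 → 7 → 15

Answer: 15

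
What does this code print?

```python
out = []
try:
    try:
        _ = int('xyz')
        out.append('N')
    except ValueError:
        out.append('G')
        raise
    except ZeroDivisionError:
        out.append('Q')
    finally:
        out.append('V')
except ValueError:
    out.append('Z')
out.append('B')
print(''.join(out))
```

Execution trace: 'G' (inner except ValueError) → 'V' (inner finally) → 'Z' (outer except ValueError) → 'B' (after the try/except). Output: GVZB

Answer: GVZB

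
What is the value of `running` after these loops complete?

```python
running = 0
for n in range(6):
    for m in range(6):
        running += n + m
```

Sum of all n+m for n,m in 6x6
`running` takes the values: 0 → 1 → 3 → 6 → 10 → 15 → 16 → 18 → 21 → 25 → 30 → 36 → 38 → 41 → 45 → 50 → 56 → 63 → 66 → 70 → 75 → 81 → 88 → 96 → 100 → 105 → 111 → 118 → 126 → 135 → 140 → 146 → 153 → 161 → 170 → 180

Answer: 180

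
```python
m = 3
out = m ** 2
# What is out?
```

Trace:
`m = 3` → m = 3
`out = m ** 2` → out = 9
So out = 9

Answer: 9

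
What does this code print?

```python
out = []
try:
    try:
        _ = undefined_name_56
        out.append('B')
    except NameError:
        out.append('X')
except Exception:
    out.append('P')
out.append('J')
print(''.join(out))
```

Execution trace: 'X' (inner except NameError) → 'J' (after the try/except). Output: XJ

Answer: XJ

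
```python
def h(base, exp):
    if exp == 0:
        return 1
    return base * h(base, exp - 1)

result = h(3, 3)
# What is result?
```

h(3, 3) = 3 * 3 * 3 = 27

Answer: 27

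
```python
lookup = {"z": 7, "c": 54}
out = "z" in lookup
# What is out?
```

Trace:
`lookup = {"z": 7, "c": 54}` → lookup = {'z': 7, 'c': 54}
`out = "z" in lookup` → out = True
So out = True

Answer: True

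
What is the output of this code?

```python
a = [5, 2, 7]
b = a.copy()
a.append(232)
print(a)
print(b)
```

Key concept: list.copy() creates independent copy.
Step by step:
`a = [5, 2, 7]` → a = [5, 2, 7]
`b = a.copy()` → b = [5, 2, 7]
`a.append(232)` → a = [5, 2, 7, 232]
`print(a)` → prints [5, 2, 7, 232]
`print(b)` → prints [5, 2, 7]

Answer:
[5, 2, 7, 232]
[5, 2, 7]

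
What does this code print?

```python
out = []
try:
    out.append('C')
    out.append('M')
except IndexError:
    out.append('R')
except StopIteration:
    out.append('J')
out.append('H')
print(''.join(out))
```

Execution trace: 'C' (try body) → 'M' (try body, no exception) → 'H' (after the try/except). Output: CMH

Answer: CMH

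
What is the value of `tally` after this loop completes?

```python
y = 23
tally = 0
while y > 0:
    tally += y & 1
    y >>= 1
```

Count set bits in 23 (binary: 0b10111)
`tally` takes the values: 0 → 1 → 2 → 3 → 4

Answer: 4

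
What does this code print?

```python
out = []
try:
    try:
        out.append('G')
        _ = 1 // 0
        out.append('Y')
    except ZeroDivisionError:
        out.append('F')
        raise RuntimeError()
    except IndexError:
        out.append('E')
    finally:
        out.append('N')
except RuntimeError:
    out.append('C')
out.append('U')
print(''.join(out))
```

Execution trace: 'G' (inner try body) → 'F' (inner except ZeroDivisionError) → 'N' (inner finally) → 'C' (outer except RuntimeError) → 'U' (after the try/except). Output: GFNCU

Answer: GFNCU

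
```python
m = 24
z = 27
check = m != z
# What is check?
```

Trace:
`m = 24` → m = 24
`z = 27` → z = 27
`check = m != z` → check = True
So check = True

Answer: True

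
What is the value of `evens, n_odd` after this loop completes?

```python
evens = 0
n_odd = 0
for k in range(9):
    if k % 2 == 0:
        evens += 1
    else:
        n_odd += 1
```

Count evens and odds in range(9)
`evens, n_odd` takes the values: (0, 0) → (1, 0) → (1, 1) → (2, 1) → (2, 2) → (3, 2) → (3, 3) → (4, 3) → (4, 4) → (5, 4)

Answer: 5, 4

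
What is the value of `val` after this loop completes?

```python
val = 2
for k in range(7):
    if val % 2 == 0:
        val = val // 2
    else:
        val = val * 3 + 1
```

Collatz-style transformation from 2
`val` takes the values: 2 → 1 → 4 → 2 → 1 → 4 → 2 → 1

Answer: 1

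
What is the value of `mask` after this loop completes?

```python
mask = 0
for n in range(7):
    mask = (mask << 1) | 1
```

Build 7 consecutive 1-bits: 0b1111111
`mask` takes the values: 0 → 1 → 3 → 7 → 15 → 31 → 63 → 127

Answer: 127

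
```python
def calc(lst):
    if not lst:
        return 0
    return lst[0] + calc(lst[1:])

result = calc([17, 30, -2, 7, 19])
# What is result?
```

17 + 30 + (-2) + 7 + 19 + 0 = 71

Answer: 71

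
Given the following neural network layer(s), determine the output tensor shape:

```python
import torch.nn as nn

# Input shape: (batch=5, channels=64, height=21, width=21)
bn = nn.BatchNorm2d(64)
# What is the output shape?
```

Input: (5, 64, 21, 21) -> Output: (5, 64, 21, 21)

Answer: (5, 64, 21, 21)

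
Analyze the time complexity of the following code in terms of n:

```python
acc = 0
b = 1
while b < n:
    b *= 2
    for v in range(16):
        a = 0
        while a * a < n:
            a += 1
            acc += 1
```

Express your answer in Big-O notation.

Each loop level contributes: log n × 1 × √n. Multiplying the contributions gives O(√n log n).

Answer: O(√n log n)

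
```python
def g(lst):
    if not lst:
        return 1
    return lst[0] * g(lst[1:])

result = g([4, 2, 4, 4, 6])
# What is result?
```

Product over [4, 2, 4, 4, 6] = 4 * 2 * 4 * 4 * 6 = 768

Answer: 768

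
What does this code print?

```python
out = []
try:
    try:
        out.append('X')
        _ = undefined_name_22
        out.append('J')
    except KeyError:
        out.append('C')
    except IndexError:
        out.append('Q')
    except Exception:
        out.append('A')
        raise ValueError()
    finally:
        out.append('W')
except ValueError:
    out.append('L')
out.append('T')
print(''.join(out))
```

Execution trace: 'X' (inner try body) → 'A' (inner except Exception) → 'W' (inner finally) → 'L' (outer except ValueError) → 'T' (after the try/except). Output: XAWLT

Answer: XAWLT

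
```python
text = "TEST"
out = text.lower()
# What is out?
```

Trace:
`text = "TEST"` → text = 'TEST'
`out = text.lower()` → out = 'test'
So out = 'test'

Answer: 'test'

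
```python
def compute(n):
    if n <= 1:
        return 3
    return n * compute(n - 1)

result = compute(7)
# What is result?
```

compute(7) = 7 * 6 * 5 * 4 * 3 * 2 * 3 = 15120

Answer: 15120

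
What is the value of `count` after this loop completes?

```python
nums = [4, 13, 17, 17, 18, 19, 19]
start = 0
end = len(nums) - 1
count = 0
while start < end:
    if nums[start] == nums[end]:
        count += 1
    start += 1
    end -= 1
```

Count matching pairs from ends
`count` takes the values: 0

Answer: 0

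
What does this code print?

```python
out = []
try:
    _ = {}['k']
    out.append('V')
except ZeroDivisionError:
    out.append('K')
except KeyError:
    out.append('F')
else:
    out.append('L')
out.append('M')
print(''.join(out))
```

Execution trace: 'F' (except KeyError) → 'M' (after the try/except). Output: FM

Answer: FM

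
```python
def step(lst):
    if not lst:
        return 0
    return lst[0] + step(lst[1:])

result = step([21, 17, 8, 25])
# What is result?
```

21 + 17 + 8 + 25 + 0 = 71

Answer: 71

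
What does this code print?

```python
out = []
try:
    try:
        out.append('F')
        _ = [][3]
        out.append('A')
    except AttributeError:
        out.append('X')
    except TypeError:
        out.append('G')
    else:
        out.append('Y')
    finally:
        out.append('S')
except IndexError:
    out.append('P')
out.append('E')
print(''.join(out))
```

Execution trace: 'F' (try body) → 'S' (finally) → 'P' (outer except IndexError) → 'E' (after the try/except). Output: FSPE

Answer: FSPE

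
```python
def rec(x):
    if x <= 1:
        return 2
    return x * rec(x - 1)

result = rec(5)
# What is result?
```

rec(5) = 5 * 4 * 3 * 2 * 2 = 240

Answer: 240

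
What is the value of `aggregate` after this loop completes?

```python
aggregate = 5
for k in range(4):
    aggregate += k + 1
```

Start at 5, add 1 to 4 = 15
`aggregate` takes the values: 5 → 6 → 8 → 11 → 15

Answer: 15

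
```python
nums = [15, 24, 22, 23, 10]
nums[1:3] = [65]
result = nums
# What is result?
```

Trace:
`nums = [15, 24, 22, 23, 10]` → nums = [15, 24, 22, 23, 10]
`nums[1:3] = [65]` → nums = [15, 65, 23, 10]
`result = nums` → result = [15, 65, 23, 10]
So result = [15, 65, 23, 10]

Answer: [15, 65, 23, 10]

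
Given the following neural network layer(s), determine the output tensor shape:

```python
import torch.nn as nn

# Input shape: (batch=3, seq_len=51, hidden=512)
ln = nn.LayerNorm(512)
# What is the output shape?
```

Input: (3, 51, 512) -> Output: (3, 51, 512)

Answer: (3, 51, 512)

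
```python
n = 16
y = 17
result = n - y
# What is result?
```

Trace:
`n = 16` → n = 16
`y = 17` → y = 17
`result = n - y` → result = -1
So result = -1

Answer: -1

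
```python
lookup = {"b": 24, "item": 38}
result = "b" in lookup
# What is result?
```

Trace:
`lookup = {"b": 24, "item": 38}` → lookup = {'b': 24, 'item': 38}
`result = "b" in lookup` → result = True
So result = True

Answer: True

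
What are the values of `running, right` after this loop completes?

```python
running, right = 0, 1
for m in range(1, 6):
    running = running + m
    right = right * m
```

Sum and factorial of 1 to 5
`running, right` takes the values: (0, 1) → (1, 1) → (3, 1) → (3, 2) → (6, 2) → (6, 6) → (10, 6) → (10, 24) → (15, 24) → (15, 120)

Answer: 15, 120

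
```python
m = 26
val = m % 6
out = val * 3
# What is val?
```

Trace:
`m = 26` → m = 26
`val = m % 6` → val = 2
`out = val * 3` → out = 6
So val = 2

Answer: 2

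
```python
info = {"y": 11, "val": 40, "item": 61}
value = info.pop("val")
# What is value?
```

Trace:
`info = {"y": 11, "val": 40, "item": 61}` → info = {'y': 11, 'val': 40, 'item': 61}
`value = info.pop("val")` → info = {'y': 11, 'item': 61}; value = 40
So value = 40

Answer: 40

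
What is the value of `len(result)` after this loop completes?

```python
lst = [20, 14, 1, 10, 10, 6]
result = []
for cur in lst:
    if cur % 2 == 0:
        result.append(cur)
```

Count even numbers in [20, 14, 1, 10, 10, 6]
`result` takes the values: [] → [20] → [20, 14] → [20, 14, 10] → [20, 14, 10, 10] → [20, 14, 10, 10, 6]
So `len(result)` = 5

Answer: 5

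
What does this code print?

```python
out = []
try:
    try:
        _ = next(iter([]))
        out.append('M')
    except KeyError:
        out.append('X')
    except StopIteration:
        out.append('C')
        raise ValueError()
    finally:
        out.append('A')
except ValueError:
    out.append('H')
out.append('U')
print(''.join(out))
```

Execution trace: 'C' (inner except StopIteration) → 'A' (inner finally) → 'H' (outer except ValueError) → 'U' (after the try/except). Output: CAHU

Answer: CAHU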